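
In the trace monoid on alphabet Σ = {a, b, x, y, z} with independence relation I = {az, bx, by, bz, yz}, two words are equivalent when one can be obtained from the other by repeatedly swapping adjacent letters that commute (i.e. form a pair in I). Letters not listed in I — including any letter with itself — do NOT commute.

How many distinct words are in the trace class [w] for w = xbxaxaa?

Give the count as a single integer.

3

piece 0:x — minimal
piece 1:b — minimal
piece 2:x rests on {0:x}
piece 3:a rests on {1:b, 2:x}
piece 4:x rests on {3:a}
piece 5:a rests on {4:x}
piece 6:a rests on {5:a}
minimal pieces: {0:x, 1:b}
ways to finish when only these pieces remain (= sum over removing one remaining piece with nothing left below it):
  1 left: {6}→1
  2 left: {5,6}→1
  3 left: {4,5,6}→1
  4 left: {3,4,5,6}→1
  5 left: {1,3,4,5,6}→1  {2,3,4,5,6}→1
  placing 0:x first → 2 extensions
  placing 1:b first → 1 extensions
total linear extensions = 3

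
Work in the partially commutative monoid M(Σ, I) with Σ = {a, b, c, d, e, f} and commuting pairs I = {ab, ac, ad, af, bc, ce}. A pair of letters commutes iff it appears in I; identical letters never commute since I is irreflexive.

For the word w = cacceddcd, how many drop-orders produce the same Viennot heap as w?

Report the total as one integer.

0(c) covers ∅
1(a) covers ∅
2(c) covers 0:c
3(c) covers 2:c
4(e) covers 1:a
5(d) covers 3:c, 4:e
6(d) covers 5:d
7(c) covers 6:d
8(d) covers 7:c
floor of heap: 0:c, 1:a
completions by unplaced set U, small U first (add the entries for U minus each lowest piece of U):
  |U|=1: {8}:1
  |U|=2: {7,8}:1
  |U|=3: {6,7,8}:1
  |U|=4: {5,6,7,8}:1
  |U|=5: {3,5,6,7,8}:1  {4,5,6,7,8}:1
  |U|=6: {1,4,5,6,7,8}:1  {2,3,5,6,7,8}:1  {3,4,5,6,7,8}:2
  |U|=7: {0,2,3,5,6,7,8}:1  {1,3,4,5,6,7,8}:3  {2,3,4,5,6,7,8}:3
  start at 0(c): 6
  start at 1(a): 4
sum over floor = 10

10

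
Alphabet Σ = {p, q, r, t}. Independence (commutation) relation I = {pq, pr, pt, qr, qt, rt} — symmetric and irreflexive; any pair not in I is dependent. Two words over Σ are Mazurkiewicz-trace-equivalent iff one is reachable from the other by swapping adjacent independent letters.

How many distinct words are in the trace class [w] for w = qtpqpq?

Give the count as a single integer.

drop 0:q onto floor
drop 1:t onto floor
drop 2:p onto floor
drop 3:q onto {0:q}
drop 4:p onto {2:p}
drop 5:q onto {3:q}
ground layer = {0:q, 1:t, 2:p}
drop-orders for the pieces not yet dropped (sum over which currently-grounded one goes next):
  1 to go: {1} 1  {4} 1  {5} 1
  2 to go: {1,4} 2  {1,5} 2  {2,4} 1  {3,5} 1  {4,5} 2
  3 to go: {0,3,5} 1  {1,2,4} 3  {1,3,5} 3  {1,4,5} 6  {2,4,5} 3  {3,4,5} 3
  4 to go: {0,1,3,5} 4  {0,3,4,5} 4  {1,2,4,5} 12  {1,3,4,5} 12  {2,3,4,5} 6
  if 0:q drops first: 30 orders
  if 1:t drops first: 10 orders
  if 2:p drops first: 20 orders
heap linearizations: 60

60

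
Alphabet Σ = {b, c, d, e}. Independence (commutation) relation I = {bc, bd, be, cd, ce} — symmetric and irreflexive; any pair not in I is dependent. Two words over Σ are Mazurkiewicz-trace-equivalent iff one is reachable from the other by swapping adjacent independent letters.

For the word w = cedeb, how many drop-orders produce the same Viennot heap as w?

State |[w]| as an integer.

0(c) covers ∅
1(e) covers ∅
2(d) covers 1:e
3(e) covers 2:d
4(b) covers ∅
floor of heap: 0:c, 1:e, 4:b
completions by unplaced set U, small U first (add the entries for U minus each lowest piece of U):
  |U|=1: {0}:1  {3}:1  {4}:1
  |U|=2: {0,3}:2  {0,4}:2  {2,3}:1  {3,4}:2
  |U|=3: {0,2,3}:3  {0,3,4}:6  {1,2,3}:1  {2,3,4}:3
  start at 0(c): 4
  start at 1(e): 12
  start at 4(b): 4
sum over floor = 20

20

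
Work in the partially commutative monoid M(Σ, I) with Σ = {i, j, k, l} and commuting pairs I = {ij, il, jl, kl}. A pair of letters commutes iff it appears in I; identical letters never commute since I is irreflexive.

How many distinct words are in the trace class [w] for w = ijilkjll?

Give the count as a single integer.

168

#0=i has no predecessor
#1=j has no predecessor
#2=i depends on [0:i]
#3=l has no predecessor
#4=k depends on [1:j, 2:i]
#5=j depends on [4:k]
#6=l depends on [3:l]
#7=l depends on [6:l]
sources: [0:i, 1:j, 3:l]
N(rest) = Σ N(rest − s) over sources s of rest; N(one piece) = 1:
  size 1 → [5]=1  [7]=1
  size 2 → [4,5]=1  [5,7]=2  [6,7]=1
  size 3 → [1,4,5]=1  [2,4,5]=1  [3,6,7]=1  [4,5,7]=3  [5,6,7]=3
  size 4 → [0,2,4,5]=1  [1,2,4,5]=2  [1,4,5,7]=4  [2,4,5,7]=4  [3,5,6,7]=4  [4,5,6,7]=6
  size 5 → [0,1,2,4,5]=3  [0,2,4,5,7]=5  [1,2,4,5,7]=10  [1,4,5,6,7]=10  [2,4,5,6,7]=10  [3,4,5,6,7]=10
  size 6 → [0,1,2,4,5,7]=18  [0,2,4,5,6,7]=15  [1,2,4,5,6,7]=30  [1,3,4,5,6,7]=20  [2,3,4,5,6,7]=20
  first=0(i) contributes 70
  first=1(j) contributes 35
  first=3(l) contributes 63
|[w]| = 168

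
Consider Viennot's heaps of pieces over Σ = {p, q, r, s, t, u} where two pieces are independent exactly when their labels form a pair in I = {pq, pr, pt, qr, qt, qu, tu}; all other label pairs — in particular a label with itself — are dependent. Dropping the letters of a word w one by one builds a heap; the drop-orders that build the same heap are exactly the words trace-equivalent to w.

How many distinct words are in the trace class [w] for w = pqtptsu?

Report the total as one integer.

30

drop 0:p onto floor
drop 1:q onto floor
drop 2:t onto floor
drop 3:p onto {0:p}
drop 4:t onto {2:t}
drop 5:s onto {1:q, 3:p, 4:t}
drop 6:u onto {5:s}
ground layer = {0:p, 1:q, 2:t}
drop-orders for the pieces not yet dropped (sum over which currently-grounded one goes next):
  1 to go: {6} 1
  2 to go: {5,6} 1
  3 to go: {1,5,6} 1  {3,5,6} 1  {4,5,6} 1
  4 to go: {0,3,5,6} 1  {1,3,5,6} 2  {1,4,5,6} 2  {2,4,5,6} 1  {3,4,5,6} 2
  5 to go: {0,1,3,5,6} 3  {0,3,4,5,6} 3  {1,2,4,5,6} 3  {1,3,4,5,6} 6  {2,3,4,5,6} 3
  if 0:p drops first: 12 orders
  if 1:q drops first: 6 orders
  if 2:t drops first: 12 orders
heap linearizations: 30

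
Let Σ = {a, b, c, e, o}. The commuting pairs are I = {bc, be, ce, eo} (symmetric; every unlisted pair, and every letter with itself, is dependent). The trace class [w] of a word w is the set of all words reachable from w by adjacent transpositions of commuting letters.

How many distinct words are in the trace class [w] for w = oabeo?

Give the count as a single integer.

drop 0:o onto floor
drop 1:a onto {0:o}
drop 2:b onto {1:a}
drop 3:e onto {1:a}
drop 4:o onto {2:b}
ground layer = {0:o}
drop-orders for the pieces not yet dropped (sum over which currently-grounded one goes next):
  1 to go: {3} 1  {4} 1
  2 to go: {2,4} 1  {3,4} 2
  3 to go: {2,3,4} 3
  if 0:o drops first: 3 orders

3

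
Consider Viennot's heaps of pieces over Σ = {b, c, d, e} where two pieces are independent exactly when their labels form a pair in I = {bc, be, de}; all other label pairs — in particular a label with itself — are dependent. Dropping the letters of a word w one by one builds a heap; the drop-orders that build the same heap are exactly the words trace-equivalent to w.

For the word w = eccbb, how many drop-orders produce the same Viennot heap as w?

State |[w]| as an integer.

10

#0=e has no predecessor
#1=c depends on [0:e]
#2=c depends on [1:c]
#3=b has no predecessor
#4=b depends on [3:b]
sources: [0:e, 3:b]
N(rest) = Σ N(rest − s) over sources s of rest; N(one piece) = 1:
  size 1 → [2]=1  [4]=1
  size 2 → [1,2]=1  [2,4]=2  [3,4]=1
  size 3 → [0,1,2]=1  [1,2,4]=3  [2,3,4]=3
  first=0(e) contributes 6
  first=3(b) contributes 4
|[w]| = 10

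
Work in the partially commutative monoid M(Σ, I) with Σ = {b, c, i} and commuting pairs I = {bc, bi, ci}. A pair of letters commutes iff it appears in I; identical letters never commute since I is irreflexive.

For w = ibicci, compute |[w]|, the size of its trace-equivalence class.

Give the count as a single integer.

0(i) covers ∅
1(b) covers ∅
2(i) covers 0:i
3(c) covers ∅
4(c) covers 3:c
5(i) covers 2:i
floor of heap: 0:i, 1:b, 3:c
completions by unplaced set U, small U first (add the entries for U minus each lowest piece of U):
  |U|=1: {1}:1  {4}:1  {5}:1
  |U|=2: {1,4}:2  {1,5}:2  {2,5}:1  {3,4}:1  {4,5}:2
  |U|=3: {0,2,5}:1  {1,2,5}:3  {1,3,4}:3  {1,4,5}:6  {2,4,5}:3  {3,4,5}:3
  |U|=4: {0,1,2,5}:4  {0,2,4,5}:4  {1,2,4,5}:12  {1,3,4,5}:12  {2,3,4,5}:6
  start at 0(i): 30
  start at 1(b): 10
  start at 3(c): 20
sum over floor = 60

60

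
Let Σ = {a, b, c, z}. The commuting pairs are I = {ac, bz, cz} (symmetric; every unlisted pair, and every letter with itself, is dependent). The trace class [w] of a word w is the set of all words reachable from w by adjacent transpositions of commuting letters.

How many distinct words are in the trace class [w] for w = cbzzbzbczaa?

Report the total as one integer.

piece 0:c — minimal
piece 1:b rests on {0:c}
piece 2:z — minimal
piece 3:z rests on {2:z}
piece 4:b rests on {1:b}
piece 5:z rests on {3:z}
piece 6:b rests on {4:b}
piece 7:c rests on {6:b}
piece 8:z rests on {5:z}
piece 9:a rests on {6:b, 8:z}
piece 10:a rests on {9:a}
minimal pieces: {0:c, 2:z}
ways to finish when only these pieces remain (= sum over removing one remaining piece with nothing left below it):
  1 left: {7}→1  {10}→1
  2 left: {7,10}→2  {9,10}→1
  3 left: {7,9,10}→3  {8,9,10}→1
  4 left: {5,8,9,10}→1  {6,7,9,10}→3  {7,8,9,10}→4
  5 left: {3,5,8,9,10}→1  {4,6,7,9,10}→3  {5,7,8,9,10}→5  {6,7,8,9,10}→7
  6 left: {1,4,6,7,9,10}→3  {2,3,5,8,9,10}→1  {3,5,7,8,9,10}→6  {4,6,7,8,9,10}→10  {5,6,7,8,9,10}→12
  7 left: {0,1,4,6,7,9,10}→3  {1,4,6,7,8,9,10}→13  {2,3,5,7,8,9,10}→7  {3,5,6,7,8,9,10}→18  {4,5,6,7,8,9,10}→22
  8 left: {0,1,4,6,7,8,9,10}→16  {1,4,5,6,7,8,9,10}→35  {2,3,5,6,7,8,9,10}→25  {3,4,5,6,7,8,9,10}→40
  9 left: {0,1,4,5,6,7,8,9,10}→51  {1,3,4,5,6,7,8,9,10}→75  {2,3,4,5,6,7,8,9,10}→65
  placing 0:c first → 140 extensions
  placing 2:z first → 126 extensions
total linear extensions = 266

266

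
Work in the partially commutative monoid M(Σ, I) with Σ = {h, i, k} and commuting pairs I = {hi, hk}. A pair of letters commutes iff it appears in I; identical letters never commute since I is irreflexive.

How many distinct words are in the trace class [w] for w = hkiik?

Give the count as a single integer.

5

piece 0:h — minimal
piece 1:k — minimal
piece 2:i rests on {1:k}
piece 3:i rests on {2:i}
piece 4:k rests on {3:i}
minimal pieces: {0:h, 1:k}
ways to finish when only these pieces remain (= sum over removing one remaining piece with nothing left below it):
  1 left: {0}→1  {4}→1
  2 left: {0,4}→2  {3,4}→1
  3 left: {0,3,4}→3  {2,3,4}→1
  placing 0:h first → 1 extensions
  placing 1:k first → 4 extensions
total linear extensions = 5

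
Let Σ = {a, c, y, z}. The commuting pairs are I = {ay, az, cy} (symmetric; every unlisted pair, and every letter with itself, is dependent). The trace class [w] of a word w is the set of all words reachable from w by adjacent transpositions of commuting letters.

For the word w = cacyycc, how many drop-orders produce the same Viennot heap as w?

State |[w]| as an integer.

0(c) covers ∅
1(a) covers 0:c
2(c) covers 1:a
3(y) covers ∅
4(y) covers 3:y
5(c) covers 2:c
6(c) covers 5:c
floor of heap: 0:c, 3:y
completions by unplaced set U, small U first (add the entries for U minus each lowest piece of U):
  |U|=1: {4}:1  {6}:1
  |U|=2: {3,4}:1  {4,6}:2  {5,6}:1
  |U|=3: {2,5,6}:1  {3,4,6}:3  {4,5,6}:3
  |U|=4: {1,2,5,6}:1  {2,4,5,6}:4  {3,4,5,6}:6
  |U|=5: {0,1,2,5,6}:1  {1,2,4,5,6}:5  {2,3,4,5,6}:10
  start at 0(c): 15
  start at 3(y): 6
sum over floor = 21

21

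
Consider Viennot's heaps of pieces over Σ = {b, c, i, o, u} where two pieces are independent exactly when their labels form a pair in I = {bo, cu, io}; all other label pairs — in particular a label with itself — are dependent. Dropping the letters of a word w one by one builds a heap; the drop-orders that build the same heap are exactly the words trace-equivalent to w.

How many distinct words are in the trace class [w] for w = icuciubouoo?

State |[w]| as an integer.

6

0(i) covers ∅
1(c) covers 0:i
2(u) covers 0:i
3(c) covers 1:c
4(i) covers 2:u, 3:c
5(u) covers 4:i
6(b) covers 5:u
7(o) covers 5:u
8(u) covers 6:b, 7:o
9(o) covers 8:u
10(o) covers 9:o
floor of heap: 0:i
completions by unplaced set U, small U first (add the entries for U minus each lowest piece of U):
  |U|=1: {10}:1
  |U|=2: {9,10}:1
  |U|=3: {8,9,10}:1
  |U|=4: {6,8,9,10}:1  {7,8,9,10}:1
  |U|=5: {6,7,8,9,10}:2
  |U|=6: {5,6,7,8,9,10}:2
  |U|=7: {4,5,6,7,8,9,10}:2
  |U|=8: {2,4,5,6,7,8,9,10}:2  {3,4,5,6,7,8,9,10}:2
  |U|=9: {1,3,4,5,6,7,8,9,10}:2  {2,3,4,5,6,7,8,9,10}:4
  start at 0(i): 6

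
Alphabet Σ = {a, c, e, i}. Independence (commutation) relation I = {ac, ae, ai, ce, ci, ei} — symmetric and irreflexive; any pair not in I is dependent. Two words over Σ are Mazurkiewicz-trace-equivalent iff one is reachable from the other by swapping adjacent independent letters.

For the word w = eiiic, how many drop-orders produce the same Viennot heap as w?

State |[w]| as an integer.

piece 0:e — minimal
piece 1:i — minimal
piece 2:i rests on {1:i}
piece 3:i rests on {2:i}
piece 4:c — minimal
minimal pieces: {0:e, 1:i, 4:c}
ways to finish when only these pieces remain (= sum over removing one remaining piece with nothing left below it):
  1 left: {0}→1  {3}→1  {4}→1
  2 left: {0,3}→2  {0,4}→2  {2,3}→1  {3,4}→2
  3 left: {0,2,3}→3  {0,3,4}→6  {1,2,3}→1  {2,3,4}→3
  placing 0:e first → 4 extensions
  placing 1:i first → 12 extensions
  placing 4:c first → 4 extensions
total linear extensions = 20

20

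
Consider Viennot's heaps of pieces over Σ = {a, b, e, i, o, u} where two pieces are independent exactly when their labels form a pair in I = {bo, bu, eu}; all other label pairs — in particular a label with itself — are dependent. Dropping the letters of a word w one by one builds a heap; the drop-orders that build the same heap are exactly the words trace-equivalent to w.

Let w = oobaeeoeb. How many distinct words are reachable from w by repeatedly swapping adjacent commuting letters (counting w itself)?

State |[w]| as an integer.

0(o) covers ∅
1(o) covers 0:o
2(b) covers ∅
3(a) covers 1:o, 2:b
4(e) covers 3:a
5(e) covers 4:e
6(o) covers 5:e
7(e) covers 6:o
8(b) covers 7:e
floor of heap: 0:o, 2:b
completions by unplaced set U, small U first (add the entries for U minus each lowest piece of U):
  |U|=1: {8}:1
  |U|=2: {7,8}:1
  |U|=3: {6,7,8}:1
  |U|=4: {5,6,7,8}:1
  |U|=5: {4,5,6,7,8}:1
  |U|=6: {3,4,5,6,7,8}:1
  |U|=7: {1,3,4,5,6,7,8}:1  {2,3,4,5,6,7,8}:1
  start at 0(o): 2
  start at 2(b): 1
sum over floor = 3

3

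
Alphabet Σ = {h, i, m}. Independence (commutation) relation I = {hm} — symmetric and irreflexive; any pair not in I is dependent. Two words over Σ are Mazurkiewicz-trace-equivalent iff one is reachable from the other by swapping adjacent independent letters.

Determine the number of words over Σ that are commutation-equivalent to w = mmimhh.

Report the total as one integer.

piece 0:m — minimal
piece 1:m rests on {0:m}
piece 2:i rests on {1:m}
piece 3:m rests on {2:i}
piece 4:h rests on {2:i}
piece 5:h rests on {4:h}
minimal pieces: {0:m}
ways to finish when only these pieces remain (= sum over removing one remaining piece with nothing left below it):
  1 left: {3}→1  {5}→1
  2 left: {3,5}→2  {4,5}→1
  3 left: {3,4,5}→3
  4 left: {2,3,4,5}→3
  placing 0:m first → 3 extensions

3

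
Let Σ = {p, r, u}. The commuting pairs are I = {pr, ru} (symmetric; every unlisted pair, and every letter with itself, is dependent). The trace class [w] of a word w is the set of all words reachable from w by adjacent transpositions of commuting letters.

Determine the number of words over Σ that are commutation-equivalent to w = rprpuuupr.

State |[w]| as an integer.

drop 0:r onto floor
drop 1:p onto floor
drop 2:r onto {0:r}
drop 3:p onto {1:p}
drop 4:u onto {3:p}
drop 5:u onto {4:u}
drop 6:u onto {5:u}
drop 7:p onto {6:u}
drop 8:r onto {2:r}
ground layer = {0:r, 1:p}
drop-orders for the pieces not yet dropped (sum over which currently-grounded one goes next):
  1 to go: {7} 1  {8} 1
  2 to go: {2,8} 1  {6,7} 1  {7,8} 2
  3 to go: {0,2,8} 1  {2,7,8} 3  {5,6,7} 1  {6,7,8} 3
  4 to go: {0,2,7,8} 4  {2,6,7,8} 6  {4,5,6,7} 1  {5,6,7,8} 4
  5 to go: {0,2,6,7,8} 10  {2,5,6,7,8} 10  {3,4,5,6,7} 1  {4,5,6,7,8} 5
  6 to go: {0,2,5,6,7,8} 20  {1,3,4,5,6,7} 1  {2,4,5,6,7,8} 15  {3,4,5,6,7,8} 6
  7 to go: {0,2,4,5,6,7,8} 35  {1,3,4,5,6,7,8} 7  {2,3,4,5,6,7,8} 21
  if 0:r drops first: 28 orders
  if 1:p drops first: 56 orders
heap linearizations: 84

84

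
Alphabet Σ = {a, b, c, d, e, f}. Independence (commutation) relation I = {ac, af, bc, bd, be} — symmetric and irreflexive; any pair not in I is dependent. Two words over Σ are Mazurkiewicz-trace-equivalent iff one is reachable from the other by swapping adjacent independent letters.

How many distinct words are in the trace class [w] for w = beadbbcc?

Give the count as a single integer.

20

drop 0:b onto floor
drop 1:e onto floor
drop 2:a onto {0:b, 1:e}
drop 3:d onto {2:a}
drop 4:b onto {2:a}
drop 5:b onto {4:b}
drop 6:c onto {3:d}
drop 7:c onto {6:c}
ground layer = {0:b, 1:e}
drop-orders for the pieces not yet dropped (sum over which currently-grounded one goes next):
  1 to go: {5} 1  {7} 1
  2 to go: {4,5} 1  {5,7} 2  {6,7} 1
  3 to go: {3,6,7} 1  {4,5,7} 3  {5,6,7} 3
  4 to go: {3,5,6,7} 4  {4,5,6,7} 6
  5 to go: {3,4,5,6,7} 10
  6 to go: {2,3,4,5,6,7} 10
  if 0:b drops first: 10 orders
  if 1:e drops first: 10 orders
heap linearizations: 20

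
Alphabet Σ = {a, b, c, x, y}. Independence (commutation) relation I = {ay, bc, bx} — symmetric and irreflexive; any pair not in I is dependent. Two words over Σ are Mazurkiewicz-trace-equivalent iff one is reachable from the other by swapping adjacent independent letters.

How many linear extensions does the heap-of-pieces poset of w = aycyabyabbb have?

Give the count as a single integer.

0(a) covers ∅
1(y) covers ∅
2(c) covers 0:a, 1:y
3(y) covers 2:c
4(a) covers 2:c
5(b) covers 3:y, 4:a
6(y) covers 5:b
7(a) covers 5:b
8(b) covers 6:y, 7:a
9(b) covers 8:b
10(b) covers 9:b
floor of heap: 0:a, 1:y
completions by unplaced set U, small U first (add the entries for U minus each lowest piece of U):
  |U|=1: {10}:1
  |U|=2: {9,10}:1
  |U|=3: {8,9,10}:1
  |U|=4: {6,8,9,10}:1  {7,8,9,10}:1
  |U|=5: {6,7,8,9,10}:2
  |U|=6: {5,6,7,8,9,10}:2
  |U|=7: {3,5,6,7,8,9,10}:2  {4,5,6,7,8,9,10}:2
  |U|=8: {3,4,5,6,7,8,9,10}:4
  |U|=9: {2,3,4,5,6,7,8,9,10}:4
  start at 0(a): 4
  start at 1(y): 4
sum over floor = 8

8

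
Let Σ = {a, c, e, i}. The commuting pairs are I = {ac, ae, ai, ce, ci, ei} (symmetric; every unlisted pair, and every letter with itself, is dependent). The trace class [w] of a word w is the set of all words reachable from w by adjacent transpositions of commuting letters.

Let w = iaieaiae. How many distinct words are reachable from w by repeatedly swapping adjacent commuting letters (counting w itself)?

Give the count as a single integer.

0(i) covers ∅
1(a) covers ∅
2(i) covers 0:i
3(e) covers ∅
4(a) covers 1:a
5(i) covers 2:i
6(a) covers 4:a
7(e) covers 3:e
floor of heap: 0:i, 1:a, 3:e
completions by unplaced set U, small U first (add the entries for U minus each lowest piece of U):
  |U|=1: {5}:1  {6}:1  {7}:1
  |U|=2: {2,5}:1  {3,7}:1  {4,6}:1  {5,6}:2  {5,7}:2  {6,7}:2
  |U|=3: {0,2,5}:1  {1,4,6}:1  {2,5,6}:3  {2,5,7}:3  {3,5,7}:3  {3,6,7}:3  {4,5,6}:3  {4,6,7}:3  {5,6,7}:6
  |U|=4: {0,2,5,6}:4  {0,2,5,7}:4  {1,4,5,6}:4  {1,4,6,7}:4  {2,3,5,7}:6  {2,4,5,6}:6  {2,5,6,7}:12  {3,4,6,7}:6  {3,5,6,7}:12  {4,5,6,7}:12
  |U|=5: {0,2,3,5,7}:10  {0,2,4,5,6}:10  {0,2,5,6,7}:20  {1,2,4,5,6}:10  {1,3,4,6,7}:10  {1,4,5,6,7}:20  {2,3,5,6,7}:30  {2,4,5,6,7}:30  {3,4,5,6,7}:30
  |U|=6: {0,1,2,4,5,6}:20  {0,2,3,5,6,7}:60  {0,2,4,5,6,7}:60  {1,2,4,5,6,7}:60  {1,3,4,5,6,7}:60  {2,3,4,5,6,7}:90
  start at 0(i): 210
  start at 1(a): 210
  start at 3(e): 140
sum over floor = 560

560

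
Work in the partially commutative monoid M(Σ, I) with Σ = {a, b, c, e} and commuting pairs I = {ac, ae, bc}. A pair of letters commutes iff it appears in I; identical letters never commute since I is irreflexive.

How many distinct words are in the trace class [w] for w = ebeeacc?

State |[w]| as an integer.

0(e) covers ∅
1(b) covers 0:e
2(e) covers 1:b
3(e) covers 2:e
4(a) covers 1:b
5(c) covers 3:e
6(c) covers 5:c
floor of heap: 0:e
completions by unplaced set U, small U first (add the entries for U minus each lowest piece of U):
  |U|=1: {4}:1  {6}:1
  |U|=2: {4,6}:2  {5,6}:1
  |U|=3: {3,5,6}:1  {4,5,6}:3
  |U|=4: {2,3,5,6}:1  {3,4,5,6}:4
  |U|=5: {2,3,4,5,6}:5
  start at 0(e): 5

5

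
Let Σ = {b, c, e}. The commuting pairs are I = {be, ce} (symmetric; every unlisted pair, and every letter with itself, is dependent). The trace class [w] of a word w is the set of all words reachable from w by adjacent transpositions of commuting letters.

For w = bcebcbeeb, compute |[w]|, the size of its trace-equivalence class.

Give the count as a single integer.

piece 0:b — minimal
piece 1:c rests on {0:b}
piece 2:e — minimal
piece 3:b rests on {1:c}
piece 4:c rests on {3:b}
piece 5:b rests on {4:c}
piece 6:e rests on {2:e}
piece 7:e rests on {6:e}
piece 8:b rests on {5:b}
minimal pieces: {0:b, 2:e}
ways to finish when only these pieces remain (= sum over removing one remaining piece with nothing left below it):
  1 left: {7}→1  {8}→1
  2 left: {5,8}→1  {6,7}→1  {7,8}→2
  3 left: {2,6,7}→1  {4,5,8}→1  {5,7,8}→3  {6,7,8}→3
  4 left: {2,6,7,8}→4  {3,4,5,8}→1  {4,5,7,8}→4  {5,6,7,8}→6
  5 left: {1,3,4,5,8}→1  {2,5,6,7,8}→10  {3,4,5,7,8}→5  {4,5,6,7,8}→10
  6 left: {0,1,3,4,5,8}→1  {1,3,4,5,7,8}→6  {2,4,5,6,7,8}→20  {3,4,5,6,7,8}→15
  7 left: {0,1,3,4,5,7,8}→7  {1,3,4,5,6,7,8}→21  {2,3,4,5,6,7,8}→35
  placing 0:b first → 56 extensions
  placing 2:e first → 28 extensions
total linear extensions = 84

84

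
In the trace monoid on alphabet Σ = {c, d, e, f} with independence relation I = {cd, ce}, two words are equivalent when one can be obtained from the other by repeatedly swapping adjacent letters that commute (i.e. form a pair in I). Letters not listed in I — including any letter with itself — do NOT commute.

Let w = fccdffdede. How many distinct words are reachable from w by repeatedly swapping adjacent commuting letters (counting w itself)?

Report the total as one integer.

piece 0:f — minimal
piece 1:c rests on {0:f}
piece 2:c rests on {1:c}
piece 3:d rests on {0:f}
piece 4:f rests on {2:c, 3:d}
piece 5:f rests on {4:f}
piece 6:d rests on {5:f}
piece 7:e rests on {6:d}
piece 8:d rests on {7:e}
piece 9:e rests on {8:d}
minimal pieces: {0:f}
ways to finish when only these pieces remain (= sum over removing one remaining piece with nothing left below it):
  1 left: {9}→1
  2 left: {8,9}→1
  3 left: {7,8,9}→1
  4 left: {6,7,8,9}→1
  5 left: {5,6,7,8,9}→1
  6 left: {4,5,6,7,8,9}→1
  7 left: {2,4,5,6,7,8,9}→1  {3,4,5,6,7,8,9}→1
  8 left: {1,2,4,5,6,7,8,9}→1  {2,3,4,5,6,7,8,9}→2
  placing 0:f first → 3 extensions

3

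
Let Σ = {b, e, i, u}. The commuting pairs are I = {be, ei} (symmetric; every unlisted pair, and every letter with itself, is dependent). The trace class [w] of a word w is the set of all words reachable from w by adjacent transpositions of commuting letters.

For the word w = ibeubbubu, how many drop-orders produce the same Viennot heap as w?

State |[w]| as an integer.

3

0(i) covers ∅
1(b) covers 0:i
2(e) covers ∅
3(u) covers 1:b, 2:e
4(b) covers 3:u
5(b) covers 4:b
6(u) covers 5:b
7(b) covers 6:u
8(u) covers 7:b
floor of heap: 0:i, 2:e
completions by unplaced set U, small U first (add the entries for U minus each lowest piece of U):
  |U|=1: {8}:1
  |U|=2: {7,8}:1
  |U|=3: {6,7,8}:1
  |U|=4: {5,6,7,8}:1
  |U|=5: {4,5,6,7,8}:1
  |U|=6: {3,4,5,6,7,8}:1
  |U|=7: {1,3,4,5,6,7,8}:1  {2,3,4,5,6,7,8}:1
  start at 0(i): 2
  start at 2(e): 1
sum over floor = 3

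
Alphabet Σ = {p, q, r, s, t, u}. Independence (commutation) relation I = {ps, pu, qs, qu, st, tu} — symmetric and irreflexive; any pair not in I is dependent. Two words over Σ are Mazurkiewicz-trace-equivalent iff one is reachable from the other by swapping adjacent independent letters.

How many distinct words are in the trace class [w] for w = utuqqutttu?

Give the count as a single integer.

piece 0:u — minimal
piece 1:t — minimal
piece 2:u rests on {0:u}
piece 3:q rests on {1:t}
piece 4:q rests on {3:q}
piece 5:u rests on {2:u}
piece 6:t rests on {4:q}
piece 7:t rests on {6:t}
piece 8:t rests on {7:t}
piece 9:u rests on {5:u}
minimal pieces: {0:u, 1:t}
ways to finish when only these pieces remain (= sum over removing one remaining piece with nothing left below it):
  1 left: {8}→1  {9}→1
  2 left: {5,9}→1  {7,8}→1  {8,9}→2
  3 left: {2,5,9}→1  {5,8,9}→3  {6,7,8}→1  {7,8,9}→3
  4 left: {0,2,5,9}→1  {2,5,8,9}→4  {4,6,7,8}→1  {5,7,8,9}→6  {6,7,8,9}→4
  5 left: {0,2,5,8,9}→5  {2,5,7,8,9}→10  {3,4,6,7,8}→1  {4,6,7,8,9}→5  {5,6,7,8,9}→10
  6 left: {0,2,5,7,8,9}→15  {1,3,4,6,7,8}→1  {2,5,6,7,8,9}→20  {3,4,6,7,8,9}→6  {4,5,6,7,8,9}→15
  7 left: {0,2,5,6,7,8,9}→35  {1,3,4,6,7,8,9}→7  {2,4,5,6,7,8,9}→35  {3,4,5,6,7,8,9}→21
  8 left: {0,2,4,5,6,7,8,9}→70  {1,3,4,5,6,7,8,9}→28  {2,3,4,5,6,7,8,9}→56
  placing 0:u first → 84 extensions
  placing 1:t first → 126 extensions
total linear extensions = 210

210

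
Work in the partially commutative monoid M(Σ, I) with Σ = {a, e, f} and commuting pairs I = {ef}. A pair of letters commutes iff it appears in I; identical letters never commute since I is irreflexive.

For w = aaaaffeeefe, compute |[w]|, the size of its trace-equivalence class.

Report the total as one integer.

35

drop 0:a onto floor
drop 1:a onto {0:a}
drop 2:a onto {1:a}
drop 3:a onto {2:a}
drop 4:f onto {3:a}
drop 5:f onto {4:f}
drop 6:e onto {3:a}
drop 7:e onto {6:e}
drop 8:e onto {7:e}
drop 9:f onto {5:f}
drop 10:e onto {8:e}
ground layer = {0:a}
drop-orders for the pieces not yet dropped (sum over which currently-grounded one goes next):
  1 to go: {9} 1  {10} 1
  2 to go: {5,9} 1  {8,10} 1  {9,10} 2
  3 to go: {4,5,9} 1  {5,9,10} 3  {7,8,10} 1  {8,9,10} 3
  4 to go: {4,5,9,10} 4  {5,8,9,10} 6  {6,7,8,10} 1  {7,8,9,10} 4
  5 to go: {4,5,8,9,10} 10  {5,7,8,9,10} 10  {6,7,8,9,10} 5
  6 to go: {4,5,7,8,9,10} 20  {5,6,7,8,9,10} 15
  7 to go: {4,5,6,7,8,9,10} 35
  8 to go: {3,4,5,6,7,8,9,10} 35
  9 to go: {2,3,4,5,6,7,8,9,10} 35
  if 0:a drops first: 35 orders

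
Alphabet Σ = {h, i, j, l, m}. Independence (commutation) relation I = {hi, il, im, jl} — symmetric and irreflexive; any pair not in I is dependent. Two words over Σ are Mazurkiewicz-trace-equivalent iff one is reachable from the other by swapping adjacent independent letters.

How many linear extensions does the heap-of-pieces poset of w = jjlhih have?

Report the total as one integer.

piece 0:j — minimal
piece 1:j rests on {0:j}
piece 2:l — minimal
piece 3:h rests on {1:j, 2:l}
piece 4:i rests on {1:j}
piece 5:h rests on {3:h}
minimal pieces: {0:j, 2:l}
ways to finish when only these pieces remain (= sum over removing one remaining piece with nothing left below it):
  1 left: {4}→1  {5}→1
  2 left: {3,5}→1  {4,5}→2
  3 left: {2,3,5}→1  {3,4,5}→3
  4 left: {1,3,4,5}→3  {2,3,4,5}→4
  placing 0:j first → 7 extensions
  placing 2:l first → 3 extensions
total linear extensions = 10

10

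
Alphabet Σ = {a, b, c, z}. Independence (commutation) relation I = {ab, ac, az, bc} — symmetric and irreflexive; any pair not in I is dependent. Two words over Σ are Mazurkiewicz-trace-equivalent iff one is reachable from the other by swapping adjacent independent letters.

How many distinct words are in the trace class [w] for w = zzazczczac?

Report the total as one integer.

0(z) covers ∅
1(z) covers 0:z
2(a) covers ∅
3(z) covers 1:z
4(c) covers 3:z
5(z) covers 4:c
6(c) covers 5:z
7(z) covers 6:c
8(a) covers 2:a
9(c) covers 7:z
floor of heap: 0:z, 2:a
completions by unplaced set U, small U first (add the entries for U minus each lowest piece of U):
  |U|=1: {8}:1  {9}:1
  |U|=2: {2,8}:1  {7,9}:1  {8,9}:2
  |U|=3: {2,8,9}:3  {6,7,9}:1  {7,8,9}:3
  |U|=4: {2,7,8,9}:6  {5,6,7,9}:1  {6,7,8,9}:4
  |U|=5: {2,6,7,8,9}:10  {4,5,6,7,9}:1  {5,6,7,8,9}:5
  |U|=6: {2,5,6,7,8,9}:15  {3,4,5,6,7,9}:1  {4,5,6,7,8,9}:6
  |U|=7: {1,3,4,5,6,7,9}:1  {2,4,5,6,7,8,9}:21  {3,4,5,6,7,8,9}:7
  |U|=8: {0,1,3,4,5,6,7,9}:1  {1,3,4,5,6,7,8,9}:8  {2,3,4,5,6,7,8,9}:28
  start at 0(z): 36
  start at 2(a): 9
sum over floor = 45

45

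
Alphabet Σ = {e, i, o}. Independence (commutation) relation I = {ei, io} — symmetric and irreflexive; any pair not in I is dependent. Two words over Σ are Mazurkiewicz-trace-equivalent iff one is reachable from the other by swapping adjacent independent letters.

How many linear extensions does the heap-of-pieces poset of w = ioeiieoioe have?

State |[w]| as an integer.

210

0(i) covers ∅
1(o) covers ∅
2(e) covers 1:o
3(i) covers 0:i
4(i) covers 3:i
5(e) covers 2:e
6(o) covers 5:e
7(i) covers 4:i
8(o) covers 6:o
9(e) covers 8:o
floor of heap: 0:i, 1:o
completions by unplaced set U, small U first (add the entries for U minus each lowest piece of U):
  |U|=1: {7}:1  {9}:1
  |U|=2: {4,7}:1  {7,9}:2  {8,9}:1
  |U|=3: {3,4,7}:1  {4,7,9}:3  {6,8,9}:1  {7,8,9}:3
  |U|=4: {0,3,4,7}:1  {3,4,7,9}:4  {4,7,8,9}:6  {5,6,8,9}:1  {6,7,8,9}:4
  |U|=5: {0,3,4,7,9}:5  {2,5,6,8,9}:1  {3,4,7,8,9}:10  {4,6,7,8,9}:10  {5,6,7,8,9}:5
  |U|=6: {0,3,4,7,8,9}:15  {1,2,5,6,8,9}:1  {2,5,6,7,8,9}:6  {3,4,6,7,8,9}:20  {4,5,6,7,8,9}:15
  |U|=7: {0,3,4,6,7,8,9}:35  {1,2,5,6,7,8,9}:7  {2,4,5,6,7,8,9}:21  {3,4,5,6,7,8,9}:35
  |U|=8: {0,3,4,5,6,7,8,9}:70  {1,2,4,5,6,7,8,9}:28  {2,3,4,5,6,7,8,9}:56
  start at 0(i): 84
  start at 1(o): 126
sum over floor = 210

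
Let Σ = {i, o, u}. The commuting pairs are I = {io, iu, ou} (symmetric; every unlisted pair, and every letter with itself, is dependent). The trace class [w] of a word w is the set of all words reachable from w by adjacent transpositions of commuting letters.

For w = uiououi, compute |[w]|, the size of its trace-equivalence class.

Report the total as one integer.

210

0(u) covers ∅
1(i) covers ∅
2(o) covers ∅
3(u) covers 0:u
4(o) covers 2:o
5(u) covers 3:u
6(i) covers 1:i
floor of heap: 0:u, 1:i, 2:o
completions by unplaced set U, small U first (add the entries for U minus each lowest piece of U):
  |U|=1: {4}:1  {5}:1  {6}:1
  |U|=2: {1,6}:1  {2,4}:1  {3,5}:1  {4,5}:2  {4,6}:2  {5,6}:2
  |U|=3: {0,3,5}:1  {1,4,6}:3  {1,5,6}:3  {2,4,5}:3  {2,4,6}:3  {3,4,5}:3  {3,5,6}:3  {4,5,6}:6
  |U|=4: {0,3,4,5}:4  {0,3,5,6}:4  {1,2,4,6}:6  {1,3,5,6}:6  {1,4,5,6}:12  {2,3,4,5}:6  {2,4,5,6}:12  {3,4,5,6}:12
  |U|=5: {0,1,3,5,6}:10  {0,2,3,4,5}:10  {0,3,4,5,6}:20  {1,2,4,5,6}:30  {1,3,4,5,6}:30  {2,3,4,5,6}:30
  start at 0(u): 90
  start at 1(i): 60
  start at 2(o): 60
sum over floor = 210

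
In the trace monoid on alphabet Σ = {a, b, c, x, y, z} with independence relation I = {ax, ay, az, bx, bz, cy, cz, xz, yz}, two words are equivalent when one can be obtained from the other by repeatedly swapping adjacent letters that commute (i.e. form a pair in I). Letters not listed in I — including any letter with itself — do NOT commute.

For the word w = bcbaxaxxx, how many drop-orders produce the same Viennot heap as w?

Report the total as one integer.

drop 0:b onto floor
drop 1:c onto {0:b}
drop 2:b onto {1:c}
drop 3:a onto {2:b}
drop 4:x onto {1:c}
drop 5:a onto {3:a}
drop 6:x onto {4:x}
drop 7:x onto {6:x}
drop 8:x onto {7:x}
ground layer = {0:b}
drop-orders for the pieces not yet dropped (sum over which currently-grounded one goes next):
  1 to go: {5} 1  {8} 1
  2 to go: {3,5} 1  {5,8} 2  {7,8} 1
  3 to go: {2,3,5} 1  {3,5,8} 3  {5,7,8} 3  {6,7,8} 1
  4 to go: {2,3,5,8} 4  {3,5,7,8} 6  {4,6,7,8} 1  {5,6,7,8} 4
  5 to go: {2,3,5,7,8} 10  {3,5,6,7,8} 10  {4,5,6,7,8} 5
  6 to go: {2,3,5,6,7,8} 20  {3,4,5,6,7,8} 15
  7 to go: {2,3,4,5,6,7,8} 35
  if 0:b drops first: 35 orders

35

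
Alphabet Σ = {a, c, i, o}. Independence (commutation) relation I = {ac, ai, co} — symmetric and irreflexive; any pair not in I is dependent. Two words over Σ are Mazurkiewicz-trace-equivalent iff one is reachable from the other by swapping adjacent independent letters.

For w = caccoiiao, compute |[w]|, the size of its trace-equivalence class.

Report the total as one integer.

piece 0:c — minimal
piece 1:a — minimal
piece 2:c rests on {0:c}
piece 3:c rests on {2:c}
piece 4:o rests on {1:a}
piece 5:i rests on {3:c, 4:o}
piece 6:i rests on {5:i}
piece 7:a rests on {4:o}
piece 8:o rests on {6:i, 7:a}
minimal pieces: {0:c, 1:a}
ways to finish when only these pieces remain (= sum over removing one remaining piece with nothing left below it):
  1 left: {8}→1
  2 left: {6,8}→1  {7,8}→1
  3 left: {5,6,8}→1  {6,7,8}→2
  4 left: {3,5,6,8}→1  {5,6,7,8}→3
  5 left: {2,3,5,6,8}→1  {3,5,6,7,8}→4  {4,5,6,7,8}→3
  6 left: {0,2,3,5,6,8}→1  {1,4,5,6,7,8}→3  {2,3,5,6,7,8}→5  {3,4,5,6,7,8}→7
  7 left: {0,2,3,5,6,7,8}→6  {1,3,4,5,6,7,8}→10  {2,3,4,5,6,7,8}→12
  placing 0:c first → 22 extensions
  placing 1:a first → 18 extensions
total linear extensions = 40

40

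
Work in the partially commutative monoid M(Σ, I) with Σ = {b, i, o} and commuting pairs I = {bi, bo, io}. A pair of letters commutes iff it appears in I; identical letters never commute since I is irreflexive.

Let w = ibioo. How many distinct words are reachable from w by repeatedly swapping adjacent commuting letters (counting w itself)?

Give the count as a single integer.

piece 0:i — minimal
piece 1:b — minimal
piece 2:i rests on {0:i}
piece 3:o — minimal
piece 4:o rests on {3:o}
minimal pieces: {0:i, 1:b, 3:o}
ways to finish when only these pieces remain (= sum over removing one remaining piece with nothing left below it):
  1 left: {1}→1  {2}→1  {4}→1
  2 left: {0,2}→1  {1,2}→2  {1,4}→2  {2,4}→2  {3,4}→1
  3 left: {0,1,2}→3  {0,2,4}→3  {1,2,4}→6  {1,3,4}→3  {2,3,4}→3
  placing 0:i first → 12 extensions
  placing 1:b first → 6 extensions
  placing 3:o first → 12 extensions
total linear extensions = 30

30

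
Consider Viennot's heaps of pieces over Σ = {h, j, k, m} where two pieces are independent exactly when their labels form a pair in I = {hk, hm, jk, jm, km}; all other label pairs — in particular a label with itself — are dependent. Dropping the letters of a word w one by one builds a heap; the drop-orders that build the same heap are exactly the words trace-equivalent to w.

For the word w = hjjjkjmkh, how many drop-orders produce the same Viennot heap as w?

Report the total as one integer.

0(h) covers ∅
1(j) covers 0:h
2(j) covers 1:j
3(j) covers 2:j
4(k) covers ∅
5(j) covers 3:j
6(m) covers ∅
7(k) covers 4:k
8(h) covers 5:j
floor of heap: 0:h, 4:k, 6:m
completions by unplaced set U, small U first (add the entries for U minus each lowest piece of U):
  |U|=1: {6}:1  {7}:1  {8}:1
  |U|=2: {4,7}:1  {5,8}:1  {6,7}:2  {6,8}:2  {7,8}:2
  |U|=3: {3,5,8}:1  {4,6,7}:3  {4,7,8}:3  {5,6,8}:3  {5,7,8}:3  {6,7,8}:6
  |U|=4: {2,3,5,8}:1  {3,5,6,8}:4  {3,5,7,8}:4  {4,5,7,8}:6  {4,6,7,8}:12  {5,6,7,8}:12
  |U|=5: {1,2,3,5,8}:1  {2,3,5,6,8}:5  {2,3,5,7,8}:5  {3,4,5,7,8}:10  {3,5,6,7,8}:20  {4,5,6,7,8}:30
  |U|=6: {0,1,2,3,5,8}:1  {1,2,3,5,6,8}:6  {1,2,3,5,7,8}:6  {2,3,4,5,7,8}:15  {2,3,5,6,7,8}:30  {3,4,5,6,7,8}:60
  |U|=7: {0,1,2,3,5,6,8}:7  {0,1,2,3,5,7,8}:7  {1,2,3,4,5,7,8}:21  {1,2,3,5,6,7,8}:42  {2,3,4,5,6,7,8}:105
  start at 0(h): 168
  start at 4(k): 56
  start at 6(m): 28
sum over floor = 252

252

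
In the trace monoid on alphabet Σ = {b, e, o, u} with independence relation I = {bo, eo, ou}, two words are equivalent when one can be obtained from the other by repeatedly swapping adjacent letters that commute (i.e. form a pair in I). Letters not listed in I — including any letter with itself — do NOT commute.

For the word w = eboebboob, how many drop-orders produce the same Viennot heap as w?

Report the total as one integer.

84

drop 0:e onto floor
drop 1:b onto {0:e}
drop 2:o onto floor
drop 3:e onto {1:b}
drop 4:b onto {3:e}
drop 5:b onto {4:b}
drop 6:o onto {2:o}
drop 7:o onto {6:o}
drop 8:b onto {5:b}
ground layer = {0:e, 2:o}
drop-orders for the pieces not yet dropped (sum over which currently-grounded one goes next):
  1 to go: {7} 1  {8} 1
  2 to go: {5,8} 1  {6,7} 1  {7,8} 2
  3 to go: {2,6,7} 1  {4,5,8} 1  {5,7,8} 3  {6,7,8} 3
  4 to go: {2,6,7,8} 4  {3,4,5,8} 1  {4,5,7,8} 4  {5,6,7,8} 6
  5 to go: {1,3,4,5,8} 1  {2,5,6,7,8} 10  {3,4,5,7,8} 5  {4,5,6,7,8} 10
  6 to go: {0,1,3,4,5,8} 1  {1,3,4,5,7,8} 6  {2,4,5,6,7,8} 20  {3,4,5,6,7,8} 15
  7 to go: {0,1,3,4,5,7,8} 7  {1,3,4,5,6,7,8} 21  {2,3,4,5,6,7,8} 35
  if 0:e drops first: 56 orders
  if 2:o drops first: 28 orders
heap linearizations: 84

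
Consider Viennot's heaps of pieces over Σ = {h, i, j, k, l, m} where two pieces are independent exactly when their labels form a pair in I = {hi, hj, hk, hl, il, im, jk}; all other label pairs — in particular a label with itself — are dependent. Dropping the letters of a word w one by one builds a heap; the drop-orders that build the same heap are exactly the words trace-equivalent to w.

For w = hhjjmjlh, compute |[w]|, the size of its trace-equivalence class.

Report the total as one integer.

18

0(h) covers ∅
1(h) covers 0:h
2(j) covers ∅
3(j) covers 2:j
4(m) covers 1:h, 3:j
5(j) covers 4:m
6(l) covers 5:j
7(h) covers 4:m
floor of heap: 0:h, 2:j
completions by unplaced set U, small U first (add the entries for U minus each lowest piece of U):
  |U|=1: {6}:1  {7}:1
  |U|=2: {5,6}:1  {6,7}:2
  |U|=3: {5,6,7}:3
  |U|=4: {4,5,6,7}:3
  |U|=5: {1,4,5,6,7}:3  {3,4,5,6,7}:3
  |U|=6: {0,1,4,5,6,7}:3  {1,3,4,5,6,7}:6  {2,3,4,5,6,7}:3
  start at 0(h): 9
  start at 2(j): 9
sum over floor = 18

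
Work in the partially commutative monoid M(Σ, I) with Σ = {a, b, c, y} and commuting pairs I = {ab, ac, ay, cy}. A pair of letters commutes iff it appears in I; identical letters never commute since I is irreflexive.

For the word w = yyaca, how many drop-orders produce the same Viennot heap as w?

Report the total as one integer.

drop 0:y onto floor
drop 1:y onto {0:y}
drop 2:a onto floor
drop 3:c onto floor
drop 4:a onto {2:a}
ground layer = {0:y, 2:a, 3:c}
drop-orders for the pieces not yet dropped (sum over which currently-grounded one goes next):
  1 to go: {1} 1  {3} 1  {4} 1
  2 to go: {0,1} 1  {1,3} 2  {1,4} 2  {2,4} 1  {3,4} 2
  3 to go: {0,1,3} 3  {0,1,4} 3  {1,2,4} 3  {1,3,4} 6  {2,3,4} 3
  if 0:y drops first: 12 orders
  if 2:a drops first: 12 orders
  if 3:c drops first: 6 orders
heap linearizations: 30

30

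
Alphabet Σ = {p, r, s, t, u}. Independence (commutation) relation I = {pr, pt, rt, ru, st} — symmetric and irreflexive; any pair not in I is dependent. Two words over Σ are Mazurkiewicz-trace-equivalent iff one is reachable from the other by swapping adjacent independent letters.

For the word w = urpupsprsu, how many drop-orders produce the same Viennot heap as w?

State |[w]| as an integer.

10

0(u) covers ∅
1(r) covers ∅
2(p) covers 0:u
3(u) covers 2:p
4(p) covers 3:u
5(s) covers 1:r, 4:p
6(p) covers 5:s
7(r) covers 5:s
8(s) covers 6:p, 7:r
9(u) covers 8:s
floor of heap: 0:u, 1:r
completions by unplaced set U, small U first (add the entries for U minus each lowest piece of U):
  |U|=1: {9}:1
  |U|=2: {8,9}:1
  |U|=3: {6,8,9}:1  {7,8,9}:1
  |U|=4: {6,7,8,9}:2
  |U|=5: {5,6,7,8,9}:2
  |U|=6: {1,5,6,7,8,9}:2  {4,5,6,7,8,9}:2
  |U|=7: {1,4,5,6,7,8,9}:4  {3,4,5,6,7,8,9}:2
  |U|=8: {1,3,4,5,6,7,8,9}:6  {2,3,4,5,6,7,8,9}:2
  start at 0(u): 8
  start at 1(r): 2
sum over floor = 10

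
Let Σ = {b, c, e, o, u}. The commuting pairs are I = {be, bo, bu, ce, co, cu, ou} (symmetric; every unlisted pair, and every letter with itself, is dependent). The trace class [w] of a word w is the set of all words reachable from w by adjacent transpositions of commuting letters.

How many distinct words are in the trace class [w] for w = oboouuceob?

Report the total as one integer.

1200

piece 0:o — minimal
piece 1:b — minimal
piece 2:o rests on {0:o}
piece 3:o rests on {2:o}
piece 4:u — minimal
piece 5:u rests on {4:u}
piece 6:c rests on {1:b}
piece 7:e rests on {3:o, 5:u}
piece 8:o rests on {7:e}
piece 9:b rests on {6:c}
minimal pieces: {0:o, 1:b, 4:u}
ways to finish when only these pieces remain (= sum over removing one remaining piece with nothing left below it):
  1 left: {8}→1  {9}→1
  2 left: {6,9}→1  {7,8}→1  {8,9}→2
  3 left: {1,6,9}→1  {3,7,8}→1  {5,7,8}→1  {6,8,9}→3  {7,8,9}→3
  4 left: {1,6,8,9}→4  {2,3,7,8}→1  {3,5,7,8}→2  {3,7,8,9}→4  {4,5,7,8}→1  {5,7,8,9}→4  {6,7,8,9}→6
  5 left: {0,2,3,7,8}→1  {1,6,7,8,9}→10  {2,3,5,7,8}→3  {2,3,7,8,9}→5  {3,4,5,7,8}→3  {3,5,7,8,9}→10  {3,6,7,8,9}→10  {4,5,7,8,9}→5  {5,6,7,8,9}→10
  6 left: {0,2,3,5,7,8}→4  {0,2,3,7,8,9}→6  {1,3,6,7,8,9}→20  {1,5,6,7,8,9}→20  {2,3,4,5,7,8}→6  {2,3,5,7,8,9}→18  {2,3,6,7,8,9}→15  {3,4,5,7,8,9}→18  {3,5,6,7,8,9}→30  {4,5,6,7,8,9}→15
  7 left: {0,2,3,4,5,7,8}→10  {0,2,3,5,7,8,9}→28  {0,2,3,6,7,8,9}→21  {1,2,3,6,7,8,9}→35  {1,3,5,6,7,8,9}→70  {1,4,5,6,7,8,9}→35  {2,3,4,5,7,8,9}→42  {2,3,5,6,7,8,9}→63  {3,4,5,6,7,8,9}→63
  8 left: {0,1,2,3,6,7,8,9}→56  {0,2,3,4,5,7,8,9}→80  {0,2,3,5,6,7,8,9}→112  {1,2,3,5,6,7,8,9}→168  {1,3,4,5,6,7,8,9}→168  {2,3,4,5,6,7,8,9}→168
  placing 0:o first → 504 extensions
  placing 1:b first → 360 extensions
  placing 4:u first → 336 extensions
total linear extensions = 1200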